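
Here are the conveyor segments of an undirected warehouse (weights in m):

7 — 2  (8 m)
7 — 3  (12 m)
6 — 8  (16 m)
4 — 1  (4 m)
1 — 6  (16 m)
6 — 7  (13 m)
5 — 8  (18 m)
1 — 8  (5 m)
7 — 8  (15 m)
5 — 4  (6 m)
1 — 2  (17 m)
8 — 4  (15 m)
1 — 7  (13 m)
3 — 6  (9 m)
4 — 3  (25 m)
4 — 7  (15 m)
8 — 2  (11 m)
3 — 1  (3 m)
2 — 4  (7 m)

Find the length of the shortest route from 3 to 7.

Shortest distances from 3:
3: 0
1: 3  (via 3)
4: 7  (via 1)
8: 8  (via 1)
6: 9  (via 3)
7: 12  (via 3)
Shortest route: 3–7 = 12 m.

12 m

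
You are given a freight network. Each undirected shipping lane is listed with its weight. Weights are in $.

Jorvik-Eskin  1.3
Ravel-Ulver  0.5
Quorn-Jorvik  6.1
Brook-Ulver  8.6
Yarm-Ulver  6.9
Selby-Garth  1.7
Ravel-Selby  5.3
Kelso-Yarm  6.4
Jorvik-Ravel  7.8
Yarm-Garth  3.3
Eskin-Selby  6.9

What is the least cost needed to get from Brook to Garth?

$16.1

Compare a few routes:
Brook → Ulver → Ravel → Selby → Garth: 8.6+0.5+5.3+1.7 = 16.1
Brook → Ulver → Yarm → Garth: 8.6+6.9+3.3 = 18.8
The minimum is $16.1 via Brook → Ulver → Ravel → Selby → Garth.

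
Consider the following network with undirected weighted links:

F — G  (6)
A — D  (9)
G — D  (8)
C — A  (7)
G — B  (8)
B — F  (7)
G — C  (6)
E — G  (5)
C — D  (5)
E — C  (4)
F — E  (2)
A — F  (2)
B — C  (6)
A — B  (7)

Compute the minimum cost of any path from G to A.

8

Enumerating some paths:
G - F - A: 6+2 = 8
G - E - F - A: 5+2+2 = 9
The minimum is 8 via G - F - A.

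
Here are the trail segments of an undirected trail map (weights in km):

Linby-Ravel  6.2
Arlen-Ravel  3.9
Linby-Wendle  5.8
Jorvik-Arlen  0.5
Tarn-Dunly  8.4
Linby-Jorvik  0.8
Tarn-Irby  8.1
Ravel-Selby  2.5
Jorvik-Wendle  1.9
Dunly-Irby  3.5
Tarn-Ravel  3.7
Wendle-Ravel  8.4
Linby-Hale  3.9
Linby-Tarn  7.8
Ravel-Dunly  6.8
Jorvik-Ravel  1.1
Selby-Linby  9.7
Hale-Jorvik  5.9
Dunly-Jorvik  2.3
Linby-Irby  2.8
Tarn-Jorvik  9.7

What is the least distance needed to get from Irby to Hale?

Candidate routes:
Irby - Linby - Hale: 2.8+3.9 = 6.7
Irby - Linby - Jorvik - Hale: 2.8+0.8+5.9 = 9.5
Irby - Dunly - Jorvik - Hale: 3.5+2.3+5.9 = 11.7
Irby - Dunly - Jorvik - Linby - Hale: 3.5+2.3+0.8+3.9 = 10.5
Cheapest is Irby - Linby - Hale at 6.7 km.

6.7 km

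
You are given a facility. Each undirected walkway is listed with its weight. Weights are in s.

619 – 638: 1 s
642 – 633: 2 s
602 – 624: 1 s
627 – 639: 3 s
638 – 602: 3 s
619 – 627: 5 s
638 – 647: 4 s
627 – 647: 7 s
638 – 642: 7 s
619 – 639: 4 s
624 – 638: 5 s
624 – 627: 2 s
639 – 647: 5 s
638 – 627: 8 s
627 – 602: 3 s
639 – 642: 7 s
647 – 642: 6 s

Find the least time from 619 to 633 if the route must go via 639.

13 s

Shortest 619→639: 619 → 639 = 4
Best 639 to 633: 639 → 642 → 633 costing 9
Total via 639: 4 + 9 = 13 s.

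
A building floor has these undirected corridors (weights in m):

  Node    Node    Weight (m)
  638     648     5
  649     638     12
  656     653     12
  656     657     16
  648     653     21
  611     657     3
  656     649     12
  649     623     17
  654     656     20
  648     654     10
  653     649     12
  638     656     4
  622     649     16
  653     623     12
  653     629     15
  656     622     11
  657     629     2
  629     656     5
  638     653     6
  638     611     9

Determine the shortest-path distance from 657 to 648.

16 m

Settle nodes by increasing distance from 657:
657: 0
629: 2  (via 657)
611: 3  (via 657)
656: 7  (via 629)
638: 11  (via 656)
648: 16  (via 638)
Shortest route: 657 → 629 → 656 → 638 → 648 = 16 m.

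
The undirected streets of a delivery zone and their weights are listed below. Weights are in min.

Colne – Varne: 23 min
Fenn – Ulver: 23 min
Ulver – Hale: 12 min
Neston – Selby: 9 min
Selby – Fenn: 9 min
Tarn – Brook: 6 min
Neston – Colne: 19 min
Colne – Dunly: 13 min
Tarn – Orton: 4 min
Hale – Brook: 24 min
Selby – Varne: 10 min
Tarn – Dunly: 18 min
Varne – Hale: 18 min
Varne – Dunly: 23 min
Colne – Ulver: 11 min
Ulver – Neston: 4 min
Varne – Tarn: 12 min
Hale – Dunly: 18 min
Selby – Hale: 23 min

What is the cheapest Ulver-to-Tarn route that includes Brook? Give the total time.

42 min

Shortest Ulver→Brook: Ulver–Hale–Brook = 36
Best Brook to Tarn: Brook–Tarn costing 6
Total via Brook: 36 + 6 = 42 min.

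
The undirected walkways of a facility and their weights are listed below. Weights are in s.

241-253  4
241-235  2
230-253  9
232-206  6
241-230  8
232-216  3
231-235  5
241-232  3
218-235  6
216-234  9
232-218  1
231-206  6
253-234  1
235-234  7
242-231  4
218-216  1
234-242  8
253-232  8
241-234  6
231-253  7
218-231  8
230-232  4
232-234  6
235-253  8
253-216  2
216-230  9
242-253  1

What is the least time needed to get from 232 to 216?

Compare a few routes:
232 - 218 - 216: 1+1 = 2
232 - 216: 3 = 3
The minimum is 2 s via 232 - 218 - 216.

2 s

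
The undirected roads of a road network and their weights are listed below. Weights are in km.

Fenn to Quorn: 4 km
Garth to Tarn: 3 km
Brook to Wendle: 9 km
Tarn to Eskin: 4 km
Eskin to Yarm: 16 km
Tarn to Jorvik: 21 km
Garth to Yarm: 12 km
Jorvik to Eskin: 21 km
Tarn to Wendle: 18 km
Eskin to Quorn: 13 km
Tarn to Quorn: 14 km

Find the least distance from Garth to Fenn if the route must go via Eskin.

24 km

Shortest Garth→Eskin: Garth–Tarn–Eskin = 7
Best Eskin to Fenn: Eskin–Quorn–Fenn costing 17
Total via Eskin: 7 + 17 = 24 km.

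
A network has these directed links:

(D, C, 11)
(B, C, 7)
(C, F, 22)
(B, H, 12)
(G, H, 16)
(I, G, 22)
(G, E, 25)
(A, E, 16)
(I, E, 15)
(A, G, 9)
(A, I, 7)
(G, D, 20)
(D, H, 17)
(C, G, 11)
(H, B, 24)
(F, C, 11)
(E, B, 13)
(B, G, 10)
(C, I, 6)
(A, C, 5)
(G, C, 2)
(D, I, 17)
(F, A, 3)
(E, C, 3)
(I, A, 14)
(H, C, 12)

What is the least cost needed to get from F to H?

Compare a few routes:
F → A → G → H: 3+9+16 = 28
F → C → G → H: 11+11+16 = 38
F → A → C → G → H: 3+5+11+16 = 35
The minimum is 28 via F → A → G → H.

28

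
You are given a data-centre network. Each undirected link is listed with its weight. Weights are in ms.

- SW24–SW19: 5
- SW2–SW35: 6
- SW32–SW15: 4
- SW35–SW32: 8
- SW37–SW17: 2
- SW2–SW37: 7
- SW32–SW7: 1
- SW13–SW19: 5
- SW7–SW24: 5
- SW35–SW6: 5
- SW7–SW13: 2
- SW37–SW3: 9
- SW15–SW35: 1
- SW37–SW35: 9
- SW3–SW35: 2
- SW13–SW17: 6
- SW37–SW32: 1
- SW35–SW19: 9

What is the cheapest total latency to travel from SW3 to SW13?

Running Dijkstra from SW3:
SW3: 0
SW35: 2  (via SW3)
SW15: 3  (via SW35)
SW32: 7  (via SW15)
SW6: 7  (via SW35)
SW2: 8  (via SW35)
SW7: 8  (via SW32)
SW37: 8  (via SW32)
SW17: 10  (via SW37)
SW13: 10  (via SW7)
Shortest route: SW3–SW35–SW15–SW32–SW7–SW13 = 10 ms.

10 ms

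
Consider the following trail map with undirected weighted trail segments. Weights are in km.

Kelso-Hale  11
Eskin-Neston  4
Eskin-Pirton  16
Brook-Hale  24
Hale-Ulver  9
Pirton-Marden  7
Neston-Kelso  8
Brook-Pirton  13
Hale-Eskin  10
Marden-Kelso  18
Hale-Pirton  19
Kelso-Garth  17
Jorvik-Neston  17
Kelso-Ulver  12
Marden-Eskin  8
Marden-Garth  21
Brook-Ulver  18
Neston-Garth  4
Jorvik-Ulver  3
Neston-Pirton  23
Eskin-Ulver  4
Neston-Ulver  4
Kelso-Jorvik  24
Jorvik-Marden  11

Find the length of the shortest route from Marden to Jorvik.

Candidate routes:
Marden → Jorvik: 11 = 11
Marden → Eskin → Ulver → Jorvik: 8+4+3 = 15
Cheapest is Marden → Jorvik at 11 km.

11 km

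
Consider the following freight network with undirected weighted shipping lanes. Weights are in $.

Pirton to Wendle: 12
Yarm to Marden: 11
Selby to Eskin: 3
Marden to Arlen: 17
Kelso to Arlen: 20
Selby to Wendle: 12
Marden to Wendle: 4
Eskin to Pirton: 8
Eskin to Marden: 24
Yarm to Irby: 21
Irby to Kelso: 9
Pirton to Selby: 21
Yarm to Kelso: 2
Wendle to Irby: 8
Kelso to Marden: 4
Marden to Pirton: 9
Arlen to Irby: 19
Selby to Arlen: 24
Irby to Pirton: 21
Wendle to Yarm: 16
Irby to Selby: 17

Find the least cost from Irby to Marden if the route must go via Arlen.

$36

Best Irby to Arlen: Irby–Arlen costing 19
Best Arlen to Marden: Arlen–Marden costing 17
Total via Arlen: 19 + 17 = $36.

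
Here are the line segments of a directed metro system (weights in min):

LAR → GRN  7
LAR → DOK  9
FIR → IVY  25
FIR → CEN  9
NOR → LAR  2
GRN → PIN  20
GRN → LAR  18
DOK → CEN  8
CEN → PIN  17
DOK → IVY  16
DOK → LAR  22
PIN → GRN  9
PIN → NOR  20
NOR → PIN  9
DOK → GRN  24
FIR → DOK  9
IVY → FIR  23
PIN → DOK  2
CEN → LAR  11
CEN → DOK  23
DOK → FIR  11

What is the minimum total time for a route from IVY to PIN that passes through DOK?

Best IVY to DOK: IVY–FIR–DOK costing 32
Best DOK to PIN: DOK–CEN–PIN costing 25
Total via DOK: 32 + 25 = 57 min.

57 min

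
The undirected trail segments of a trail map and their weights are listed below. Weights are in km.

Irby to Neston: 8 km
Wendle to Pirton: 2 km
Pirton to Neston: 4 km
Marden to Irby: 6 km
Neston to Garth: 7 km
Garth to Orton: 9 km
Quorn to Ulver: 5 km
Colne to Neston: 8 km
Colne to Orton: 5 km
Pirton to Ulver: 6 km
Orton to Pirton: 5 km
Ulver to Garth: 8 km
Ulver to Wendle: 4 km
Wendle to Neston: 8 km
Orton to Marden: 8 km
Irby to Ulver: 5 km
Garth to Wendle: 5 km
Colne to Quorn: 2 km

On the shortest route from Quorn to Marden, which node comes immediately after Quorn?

Colne

Compare a few routes:
Quorn - Colne - Orton - Marden: 2+5+8 = 15
Quorn - Ulver - Irby - Marden: 5+5+6 = 16
The minimum is 15 km via Quorn - Colne - Orton - Marden.
So from Quorn the first move is to Colne.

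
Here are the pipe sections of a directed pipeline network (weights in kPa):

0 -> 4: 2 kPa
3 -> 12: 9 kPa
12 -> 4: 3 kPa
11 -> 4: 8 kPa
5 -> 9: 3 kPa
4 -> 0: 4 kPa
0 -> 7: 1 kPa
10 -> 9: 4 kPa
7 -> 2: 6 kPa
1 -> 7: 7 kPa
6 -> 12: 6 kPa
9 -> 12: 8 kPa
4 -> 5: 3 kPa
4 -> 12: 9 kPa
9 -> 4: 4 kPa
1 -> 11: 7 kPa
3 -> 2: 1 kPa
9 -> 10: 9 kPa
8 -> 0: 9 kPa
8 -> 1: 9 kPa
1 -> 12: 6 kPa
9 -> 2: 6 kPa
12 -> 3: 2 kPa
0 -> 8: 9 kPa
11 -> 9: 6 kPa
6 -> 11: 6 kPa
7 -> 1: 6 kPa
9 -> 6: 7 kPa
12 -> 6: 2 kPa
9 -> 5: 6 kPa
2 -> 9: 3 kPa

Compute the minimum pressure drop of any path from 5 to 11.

16 kPa

Settle nodes by increasing distance from 5:
5: 0
9: 3  (via 5)
4: 7  (via 9)
2: 9  (via 9)
6: 10  (via 9)
0: 11  (via 4)
12: 11  (via 9)
7: 12  (via 0)
10: 12  (via 9)
3: 13  (via 12)
11: 16  (via 6)
Shortest route: 5–9–6–11 = 16 kPa.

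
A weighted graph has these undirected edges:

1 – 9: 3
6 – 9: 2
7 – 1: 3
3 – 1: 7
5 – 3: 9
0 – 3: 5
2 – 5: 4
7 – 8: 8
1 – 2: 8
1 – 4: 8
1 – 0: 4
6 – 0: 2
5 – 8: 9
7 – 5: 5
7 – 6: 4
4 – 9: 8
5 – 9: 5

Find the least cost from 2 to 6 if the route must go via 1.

13

Shortest 2→1: 2–1 = 8
Shortest 1→6: 1–9–6 = 5
Total via 1: 8 + 5 = 13.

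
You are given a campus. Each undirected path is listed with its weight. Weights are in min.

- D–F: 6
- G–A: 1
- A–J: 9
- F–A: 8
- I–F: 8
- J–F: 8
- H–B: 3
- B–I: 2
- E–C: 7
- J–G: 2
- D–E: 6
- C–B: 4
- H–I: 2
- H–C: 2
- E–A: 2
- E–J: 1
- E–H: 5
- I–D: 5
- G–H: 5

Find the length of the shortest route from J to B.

Shortest distances from J:
J: 0
E: 1  (via J)
G: 2  (via J)
A: 3  (via E)
H: 6  (via E)
D: 7  (via E)
C: 8  (via E)
F: 8  (via J)
I: 8  (via H)
B: 9  (via H)
Shortest route: J–E–H–B = 9 min.

9 min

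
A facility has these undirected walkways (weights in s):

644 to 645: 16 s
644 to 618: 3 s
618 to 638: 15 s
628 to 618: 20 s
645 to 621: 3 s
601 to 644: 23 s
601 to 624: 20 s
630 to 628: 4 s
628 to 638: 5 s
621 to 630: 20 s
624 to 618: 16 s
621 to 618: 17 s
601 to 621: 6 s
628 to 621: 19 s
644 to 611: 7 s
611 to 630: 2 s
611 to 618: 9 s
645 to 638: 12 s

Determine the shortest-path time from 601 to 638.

Running Dijkstra from 601:
601: 0
621: 6  (via 601)
645: 9  (via 621)
624: 20  (via 601)
638: 21  (via 645)
Shortest route: 601 → 621 → 645 → 638 = 21 s.

21 s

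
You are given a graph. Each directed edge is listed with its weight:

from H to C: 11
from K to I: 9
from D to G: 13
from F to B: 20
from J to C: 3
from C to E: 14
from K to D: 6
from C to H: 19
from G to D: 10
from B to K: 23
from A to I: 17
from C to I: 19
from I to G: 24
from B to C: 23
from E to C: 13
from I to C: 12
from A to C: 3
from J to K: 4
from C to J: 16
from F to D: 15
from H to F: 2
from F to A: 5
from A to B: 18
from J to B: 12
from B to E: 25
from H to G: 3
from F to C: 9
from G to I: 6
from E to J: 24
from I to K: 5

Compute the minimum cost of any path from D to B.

59

Settle nodes by increasing distance from D:
D: 0
G: 13  (via D)
I: 19  (via G)
K: 24  (via I)
C: 31  (via I)
E: 45  (via C)
J: 47  (via C)
H: 50  (via C)
F: 52  (via H)
A: 57  (via F)
B: 59  (via J)
Shortest route: D → G → I → C → J → B = 59.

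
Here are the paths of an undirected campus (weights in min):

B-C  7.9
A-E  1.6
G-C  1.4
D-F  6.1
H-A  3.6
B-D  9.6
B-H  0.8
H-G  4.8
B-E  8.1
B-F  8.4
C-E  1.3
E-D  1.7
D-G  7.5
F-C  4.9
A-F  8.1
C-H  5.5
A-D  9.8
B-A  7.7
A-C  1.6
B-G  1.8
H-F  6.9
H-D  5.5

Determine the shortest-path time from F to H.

6.9 min

Settle nodes by increasing distance from F:
F: 0
C: 4.9  (via F)
D: 6.1  (via F)
E: 6.2  (via C)
G: 6.3  (via C)
A: 6.5  (via C)
H: 6.9  (via F)
Shortest route: F–H = 6.9 min.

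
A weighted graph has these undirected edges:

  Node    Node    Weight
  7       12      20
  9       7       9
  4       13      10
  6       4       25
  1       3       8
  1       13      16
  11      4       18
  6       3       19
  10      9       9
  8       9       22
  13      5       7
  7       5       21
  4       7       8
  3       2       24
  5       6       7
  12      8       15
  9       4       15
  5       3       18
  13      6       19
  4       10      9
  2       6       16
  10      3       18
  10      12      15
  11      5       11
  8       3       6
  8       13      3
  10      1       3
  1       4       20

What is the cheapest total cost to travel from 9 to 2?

44

Candidate routes:
9 → 10 → 3 → 2: 9+18+24 = 51
9 → 10 → 1 → 3 → 2: 9+3+8+24 = 44
9 → 7 → 5 → 6 → 2: 9+21+7+16 = 53
9 → 8 → 3 → 2: 22+6+24 = 52
The minimum is 44 via 9 → 10 → 1 → 3 → 2.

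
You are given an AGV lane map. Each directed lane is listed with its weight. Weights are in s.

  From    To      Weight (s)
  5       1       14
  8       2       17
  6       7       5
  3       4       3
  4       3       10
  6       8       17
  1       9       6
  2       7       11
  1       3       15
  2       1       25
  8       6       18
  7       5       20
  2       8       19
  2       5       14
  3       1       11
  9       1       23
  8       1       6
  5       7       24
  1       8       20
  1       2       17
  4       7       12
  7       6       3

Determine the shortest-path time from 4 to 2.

Running Dijkstra from 4:
4: 0
3: 10  (via 4)
7: 12  (via 4)
6: 15  (via 7)
1: 21  (via 3)
9: 27  (via 1)
5: 32  (via 7)
8: 32  (via 6)
2: 38  (via 1)
Shortest route: 4 → 3 → 1 → 2 = 38 s.

38 s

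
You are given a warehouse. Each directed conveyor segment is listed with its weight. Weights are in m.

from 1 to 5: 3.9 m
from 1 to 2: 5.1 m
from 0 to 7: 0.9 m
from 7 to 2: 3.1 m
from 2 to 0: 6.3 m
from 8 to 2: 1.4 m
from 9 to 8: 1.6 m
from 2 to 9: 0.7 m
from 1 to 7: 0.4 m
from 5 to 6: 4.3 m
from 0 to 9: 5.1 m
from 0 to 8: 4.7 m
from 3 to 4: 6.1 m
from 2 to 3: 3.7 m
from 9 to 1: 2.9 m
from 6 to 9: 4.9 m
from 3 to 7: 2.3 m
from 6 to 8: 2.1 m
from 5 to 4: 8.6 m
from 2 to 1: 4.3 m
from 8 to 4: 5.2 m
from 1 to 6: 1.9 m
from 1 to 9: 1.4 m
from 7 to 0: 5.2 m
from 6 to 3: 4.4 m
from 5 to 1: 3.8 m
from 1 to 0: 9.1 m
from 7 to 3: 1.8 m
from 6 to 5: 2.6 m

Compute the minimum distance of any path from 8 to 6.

6.9 m

Shortest distances from 8:
8: 0
2: 1.4  (via 8)
9: 2.1  (via 2)
1: 5  (via 9)
3: 5.1  (via 2)
4: 5.2  (via 8)
7: 5.4  (via 1)
6: 6.9  (via 1)
Shortest route: 8–2–9–1–6 = 6.9 m.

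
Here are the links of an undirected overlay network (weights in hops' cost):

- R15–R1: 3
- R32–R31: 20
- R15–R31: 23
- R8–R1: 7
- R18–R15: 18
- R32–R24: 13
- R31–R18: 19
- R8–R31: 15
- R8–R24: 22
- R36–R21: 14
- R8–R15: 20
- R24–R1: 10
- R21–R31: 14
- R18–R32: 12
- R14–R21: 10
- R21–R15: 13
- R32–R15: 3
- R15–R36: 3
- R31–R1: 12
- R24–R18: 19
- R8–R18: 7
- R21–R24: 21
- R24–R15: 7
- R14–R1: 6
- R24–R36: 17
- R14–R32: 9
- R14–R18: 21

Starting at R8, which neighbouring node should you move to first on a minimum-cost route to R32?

Enumerating some paths:
R8–R18–R32: 7+12 = 19
R8–R15–R32: 20+3 = 23
R8–R1–R14–R32: 7+6+9 = 22
R8–R1–R15–R32: 7+3+3 = 13
The minimum is 13 hops' cost via R8–R1–R15–R32.
So from R8 the first move is to R1.

R1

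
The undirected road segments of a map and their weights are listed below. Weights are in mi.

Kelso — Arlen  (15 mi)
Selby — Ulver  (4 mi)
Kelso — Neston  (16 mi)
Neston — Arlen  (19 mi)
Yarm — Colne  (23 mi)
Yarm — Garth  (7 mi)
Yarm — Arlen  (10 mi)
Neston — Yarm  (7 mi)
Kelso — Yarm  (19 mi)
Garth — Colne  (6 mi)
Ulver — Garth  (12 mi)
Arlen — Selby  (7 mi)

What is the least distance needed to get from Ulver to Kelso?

Running Dijkstra from Ulver:
Ulver: 0
Selby: 4  (via Ulver)
Arlen: 11  (via Selby)
Garth: 12  (via Ulver)
Colne: 18  (via Garth)
Yarm: 19  (via Garth)
Kelso: 26  (via Arlen)
Shortest route: Ulver → Selby → Arlen → Kelso = 26 mi.

26 mi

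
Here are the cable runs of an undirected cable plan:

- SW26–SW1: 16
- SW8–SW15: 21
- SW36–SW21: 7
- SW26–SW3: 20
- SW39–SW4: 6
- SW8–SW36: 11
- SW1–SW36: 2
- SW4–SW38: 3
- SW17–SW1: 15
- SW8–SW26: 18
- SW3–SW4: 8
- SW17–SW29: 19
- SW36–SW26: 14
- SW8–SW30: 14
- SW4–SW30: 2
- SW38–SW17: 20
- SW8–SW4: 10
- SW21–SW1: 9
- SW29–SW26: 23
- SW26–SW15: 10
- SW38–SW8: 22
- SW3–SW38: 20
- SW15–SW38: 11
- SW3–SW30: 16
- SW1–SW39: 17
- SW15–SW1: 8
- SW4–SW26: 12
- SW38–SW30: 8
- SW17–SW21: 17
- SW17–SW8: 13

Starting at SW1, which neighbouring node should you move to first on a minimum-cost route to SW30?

Enumerating some paths:
SW1 → SW39 → SW4 → SW30: 17+6+2 = 25
SW1 → SW36 → SW8 → SW4 → SW30: 2+11+10+2 = 25
SW1 → SW15 → SW38 → SW30: 8+11+8 = 27
SW1 → SW15 → SW38 → SW4 → SW30: 8+11+3+2 = 24
Cheapest is SW1 → SW15 → SW38 → SW4 → SW30 at 24.
So from SW1 the first move is to SW15.

SW15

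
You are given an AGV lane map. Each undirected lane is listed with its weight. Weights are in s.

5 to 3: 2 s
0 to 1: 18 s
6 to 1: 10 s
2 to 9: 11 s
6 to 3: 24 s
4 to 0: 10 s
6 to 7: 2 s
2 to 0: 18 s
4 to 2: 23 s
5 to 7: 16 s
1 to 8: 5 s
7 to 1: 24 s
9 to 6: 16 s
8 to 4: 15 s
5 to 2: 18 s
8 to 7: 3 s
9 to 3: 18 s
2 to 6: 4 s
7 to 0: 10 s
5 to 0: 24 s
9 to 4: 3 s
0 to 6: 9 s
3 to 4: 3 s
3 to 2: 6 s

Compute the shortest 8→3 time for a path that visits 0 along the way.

26 s

Shortest 8→0: 8–7–0 = 13
Shortest 0→3: 0–4–3 = 13
Total via 0: 13 + 13 = 26 s.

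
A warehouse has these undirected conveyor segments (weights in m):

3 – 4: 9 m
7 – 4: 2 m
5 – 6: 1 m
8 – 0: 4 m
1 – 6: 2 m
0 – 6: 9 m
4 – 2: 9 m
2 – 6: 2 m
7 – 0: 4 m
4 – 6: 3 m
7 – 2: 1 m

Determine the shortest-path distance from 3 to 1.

Candidate routes:
3 - 4 - 2 - 6 - 1: 9+9+2+2 = 22
3 - 4 - 6 - 1: 9+3+2 = 14
3 - 4 - 7 - 0 - 6 - 1: 9+2+4+9+2 = 26
3 - 4 - 7 - 2 - 6 - 1: 9+2+1+2+2 = 16
The minimum is 14 m via 3 - 4 - 6 - 1.

14 m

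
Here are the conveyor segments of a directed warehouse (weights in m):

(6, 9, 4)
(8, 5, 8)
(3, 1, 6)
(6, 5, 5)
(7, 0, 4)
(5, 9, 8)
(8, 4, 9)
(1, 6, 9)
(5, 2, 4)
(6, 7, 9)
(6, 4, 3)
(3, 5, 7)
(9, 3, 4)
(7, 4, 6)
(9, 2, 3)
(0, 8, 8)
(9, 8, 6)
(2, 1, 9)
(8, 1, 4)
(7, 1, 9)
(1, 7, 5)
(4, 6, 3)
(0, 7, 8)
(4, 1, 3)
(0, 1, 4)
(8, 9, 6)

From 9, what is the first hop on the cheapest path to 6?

8

Enumerating some paths:
9–8–1–6: 6+4+9 = 19
9–3–1–6: 4+6+9 = 19
9–8–4–6: 6+9+3 = 18
9–2–1–6: 3+9+9 = 21
The minimum is 18 m via 9–8–4–6.
So from 9 the first move is to 8.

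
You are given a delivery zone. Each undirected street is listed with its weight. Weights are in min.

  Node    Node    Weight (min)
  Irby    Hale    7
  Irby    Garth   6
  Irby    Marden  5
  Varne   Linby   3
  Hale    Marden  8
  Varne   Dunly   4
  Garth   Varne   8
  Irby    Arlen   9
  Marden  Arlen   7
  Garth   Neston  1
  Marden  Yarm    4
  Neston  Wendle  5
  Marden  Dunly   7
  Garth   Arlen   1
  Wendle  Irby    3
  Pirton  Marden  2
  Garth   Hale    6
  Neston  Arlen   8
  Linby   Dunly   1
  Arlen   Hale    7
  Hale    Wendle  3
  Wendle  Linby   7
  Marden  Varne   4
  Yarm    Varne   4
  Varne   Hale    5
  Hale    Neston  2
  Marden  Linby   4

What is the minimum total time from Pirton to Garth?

10 min

Candidate routes:
Pirton - Marden - Hale - Neston - Garth: 2+8+2+1 = 13
Pirton - Marden - Arlen - Garth: 2+7+1 = 10
Pirton - Marden - Irby - Garth: 2+5+6 = 13
Cheapest is Pirton - Marden - Arlen - Garth at 10 min.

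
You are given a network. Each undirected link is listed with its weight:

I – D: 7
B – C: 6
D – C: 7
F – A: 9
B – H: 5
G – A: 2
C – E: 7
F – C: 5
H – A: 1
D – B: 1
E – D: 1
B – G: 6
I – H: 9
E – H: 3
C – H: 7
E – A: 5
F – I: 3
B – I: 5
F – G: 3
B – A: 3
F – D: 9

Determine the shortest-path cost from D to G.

6

Shortest distances from D:
D: 0
B: 1  (via D)
E: 1  (via D)
A: 4  (via B)
H: 4  (via E)
G: 6  (via A)
Shortest route: D → B → A → G = 6.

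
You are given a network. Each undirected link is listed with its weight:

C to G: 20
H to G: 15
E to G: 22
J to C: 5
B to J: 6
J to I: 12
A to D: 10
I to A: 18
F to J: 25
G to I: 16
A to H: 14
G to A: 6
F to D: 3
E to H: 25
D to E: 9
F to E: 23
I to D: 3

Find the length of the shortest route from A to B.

Compare a few routes:
A - D - I - J - B: 10+3+12+6 = 31
A - I - J - B: 18+12+6 = 36
The minimum is 31 via A - D - I - J - B.

31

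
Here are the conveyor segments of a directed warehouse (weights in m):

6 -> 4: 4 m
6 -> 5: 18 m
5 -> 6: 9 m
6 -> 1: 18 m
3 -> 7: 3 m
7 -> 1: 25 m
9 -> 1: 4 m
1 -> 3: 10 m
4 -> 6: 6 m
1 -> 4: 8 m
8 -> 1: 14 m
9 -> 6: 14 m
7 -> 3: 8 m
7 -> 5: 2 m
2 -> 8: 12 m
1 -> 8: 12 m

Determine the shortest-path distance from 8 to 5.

29 m

Shortest distances from 8:
8: 0
1: 14  (via 8)
4: 22  (via 1)
3: 24  (via 1)
7: 27  (via 3)
6: 28  (via 4)
5: 29  (via 7)
Shortest route: 8 → 1 → 3 → 7 → 5 = 29 m.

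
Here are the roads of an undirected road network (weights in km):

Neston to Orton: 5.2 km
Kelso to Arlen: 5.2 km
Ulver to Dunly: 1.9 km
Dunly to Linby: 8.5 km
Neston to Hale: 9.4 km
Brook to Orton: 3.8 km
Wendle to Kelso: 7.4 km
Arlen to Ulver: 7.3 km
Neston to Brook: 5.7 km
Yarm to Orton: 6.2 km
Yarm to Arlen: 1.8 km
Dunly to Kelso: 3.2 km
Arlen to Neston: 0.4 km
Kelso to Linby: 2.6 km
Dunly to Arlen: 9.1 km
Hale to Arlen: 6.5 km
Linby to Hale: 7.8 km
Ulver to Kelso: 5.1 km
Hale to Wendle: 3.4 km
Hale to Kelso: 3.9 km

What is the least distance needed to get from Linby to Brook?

13.9 km

Shortest distances from Linby:
Linby: 0
Kelso: 2.6  (via Linby)
Dunly: 5.8  (via Kelso)
Hale: 6.5  (via Kelso)
Ulver: 7.7  (via Kelso)
Arlen: 7.8  (via Kelso)
Neston: 8.2  (via Arlen)
Yarm: 9.6  (via Arlen)
Wendle: 9.9  (via Hale)
Orton: 13.4  (via Neston)
Brook: 13.9  (via Neston)
Shortest route: Linby–Kelso–Arlen–Neston–Brook = 13.9 km.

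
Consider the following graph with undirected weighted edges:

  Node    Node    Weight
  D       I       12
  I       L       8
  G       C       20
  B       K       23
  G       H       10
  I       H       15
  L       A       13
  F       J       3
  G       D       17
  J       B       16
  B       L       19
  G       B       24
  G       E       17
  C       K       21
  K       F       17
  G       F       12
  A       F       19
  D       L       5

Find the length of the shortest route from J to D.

32

Settle nodes by increasing distance from J:
J: 0
F: 3  (via J)
G: 15  (via F)
B: 16  (via J)
K: 20  (via F)
A: 22  (via F)
H: 25  (via G)
D: 32  (via G)
Shortest route: J → F → G → D = 32.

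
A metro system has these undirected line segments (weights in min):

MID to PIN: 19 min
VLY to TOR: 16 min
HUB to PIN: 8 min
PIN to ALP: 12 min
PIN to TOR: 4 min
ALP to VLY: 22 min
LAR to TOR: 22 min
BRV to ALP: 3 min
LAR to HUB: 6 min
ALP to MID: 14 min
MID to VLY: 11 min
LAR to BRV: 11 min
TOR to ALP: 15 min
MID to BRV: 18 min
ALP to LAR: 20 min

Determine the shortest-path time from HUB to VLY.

28 min

Candidate routes:
HUB–PIN–MID–VLY: 8+19+11 = 38
HUB–PIN–TOR–VLY: 8+4+16 = 28
The minimum is 28 min via HUB–PIN–TOR–VLY.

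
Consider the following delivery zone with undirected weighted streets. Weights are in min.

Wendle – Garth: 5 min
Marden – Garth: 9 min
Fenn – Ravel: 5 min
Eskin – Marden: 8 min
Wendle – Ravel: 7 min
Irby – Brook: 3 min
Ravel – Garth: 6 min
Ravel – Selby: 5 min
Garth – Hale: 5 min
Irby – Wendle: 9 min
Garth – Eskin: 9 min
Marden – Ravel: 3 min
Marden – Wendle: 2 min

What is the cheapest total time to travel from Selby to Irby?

19 min

Shortest distances from Selby:
Selby: 0
Ravel: 5  (via Selby)
Marden: 8  (via Ravel)
Fenn: 10  (via Ravel)
Wendle: 10  (via Marden)
Garth: 11  (via Ravel)
Eskin: 16  (via Marden)
Hale: 16  (via Garth)
Irby: 19  (via Wendle)
Shortest route: Selby–Ravel–Marden–Wendle–Irby = 19 min.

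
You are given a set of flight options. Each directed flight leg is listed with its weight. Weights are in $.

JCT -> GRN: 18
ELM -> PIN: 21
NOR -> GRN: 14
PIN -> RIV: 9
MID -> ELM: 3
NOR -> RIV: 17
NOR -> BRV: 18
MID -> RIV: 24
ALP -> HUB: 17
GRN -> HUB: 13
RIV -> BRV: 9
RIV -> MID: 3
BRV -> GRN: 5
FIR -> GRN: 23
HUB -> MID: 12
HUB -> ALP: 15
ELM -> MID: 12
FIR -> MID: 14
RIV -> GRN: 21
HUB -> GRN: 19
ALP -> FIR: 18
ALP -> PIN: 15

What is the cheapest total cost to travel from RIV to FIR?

$60

Running Dijkstra from RIV:
RIV: 0
MID: 3  (via RIV)
ELM: 6  (via MID)
BRV: 9  (via RIV)
GRN: 14  (via BRV)
PIN: 27  (via ELM)
HUB: 27  (via GRN)
ALP: 42  (via HUB)
FIR: 60  (via ALP)
Shortest route: RIV → BRV → GRN → HUB → ALP → FIR = $60.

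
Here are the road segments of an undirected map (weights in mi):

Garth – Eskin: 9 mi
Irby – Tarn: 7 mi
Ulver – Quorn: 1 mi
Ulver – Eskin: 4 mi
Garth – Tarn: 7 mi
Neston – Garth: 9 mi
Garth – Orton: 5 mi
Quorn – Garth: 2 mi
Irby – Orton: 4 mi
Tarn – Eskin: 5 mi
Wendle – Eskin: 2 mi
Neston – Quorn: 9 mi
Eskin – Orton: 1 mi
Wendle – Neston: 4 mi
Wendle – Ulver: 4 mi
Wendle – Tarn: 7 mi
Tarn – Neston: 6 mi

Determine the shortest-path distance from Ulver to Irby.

9 mi

Running Dijkstra from Ulver:
Ulver: 0
Quorn: 1  (via Ulver)
Garth: 3  (via Quorn)
Wendle: 4  (via Ulver)
Eskin: 4  (via Ulver)
Orton: 5  (via Eskin)
Neston: 8  (via Wendle)
Irby: 9  (via Orton)
Shortest route: Ulver → Eskin → Orton → Irby = 9 mi.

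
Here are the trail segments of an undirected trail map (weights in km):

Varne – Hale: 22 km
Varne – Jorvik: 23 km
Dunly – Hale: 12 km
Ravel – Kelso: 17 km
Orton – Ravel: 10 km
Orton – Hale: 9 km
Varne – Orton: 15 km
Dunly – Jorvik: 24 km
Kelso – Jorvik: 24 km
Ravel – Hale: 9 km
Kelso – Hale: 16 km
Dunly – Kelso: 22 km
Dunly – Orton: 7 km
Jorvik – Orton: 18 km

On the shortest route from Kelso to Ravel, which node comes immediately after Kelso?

Compare a few routes:
Kelso → Hale → Orton → Ravel: 16+9+10 = 35
Kelso → Hale → Ravel: 16+9 = 25
Kelso → Ravel: 17 = 17
Kelso → Dunly → Orton → Ravel: 22+7+10 = 39
Cheapest is Kelso → Ravel at 17 km.
So from Kelso the first move is to Ravel.

Ravel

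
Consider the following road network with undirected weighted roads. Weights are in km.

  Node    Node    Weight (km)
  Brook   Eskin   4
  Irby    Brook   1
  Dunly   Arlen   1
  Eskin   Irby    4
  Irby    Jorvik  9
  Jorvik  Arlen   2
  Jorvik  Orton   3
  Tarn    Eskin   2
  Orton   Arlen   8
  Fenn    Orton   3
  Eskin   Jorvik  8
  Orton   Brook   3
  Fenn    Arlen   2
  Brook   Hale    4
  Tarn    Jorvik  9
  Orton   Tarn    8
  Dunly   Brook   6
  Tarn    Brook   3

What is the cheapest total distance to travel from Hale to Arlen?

Settle nodes by increasing distance from Hale:
Hale: 0
Brook: 4  (via Hale)
Irby: 5  (via Brook)
Tarn: 7  (via Brook)
Orton: 7  (via Brook)
Eskin: 8  (via Brook)
Jorvik: 10  (via Orton)
Fenn: 10  (via Orton)
Dunly: 10  (via Brook)
Arlen: 11  (via Dunly)
Shortest route: Hale–Brook–Dunly–Arlen = 11 km.

11 km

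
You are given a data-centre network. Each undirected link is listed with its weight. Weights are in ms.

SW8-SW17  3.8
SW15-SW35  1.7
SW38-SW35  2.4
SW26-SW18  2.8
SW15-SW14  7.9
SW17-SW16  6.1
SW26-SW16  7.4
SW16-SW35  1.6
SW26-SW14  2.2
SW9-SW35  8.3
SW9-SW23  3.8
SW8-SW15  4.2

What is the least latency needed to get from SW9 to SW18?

Enumerating some paths:
SW9–SW35–SW15–SW8–SW17–SW16–SW26–SW18: 8.3+1.7+4.2+3.8+6.1+7.4+2.8 = 34.3
SW9–SW35–SW16–SW26–SW18: 8.3+1.6+7.4+2.8 = 20.1
SW9–SW35–SW15–SW14–SW26–SW18: 8.3+1.7+7.9+2.2+2.8 = 22.9
The minimum is 20.1 ms via SW9–SW35–SW16–SW26–SW18.

20.1 ms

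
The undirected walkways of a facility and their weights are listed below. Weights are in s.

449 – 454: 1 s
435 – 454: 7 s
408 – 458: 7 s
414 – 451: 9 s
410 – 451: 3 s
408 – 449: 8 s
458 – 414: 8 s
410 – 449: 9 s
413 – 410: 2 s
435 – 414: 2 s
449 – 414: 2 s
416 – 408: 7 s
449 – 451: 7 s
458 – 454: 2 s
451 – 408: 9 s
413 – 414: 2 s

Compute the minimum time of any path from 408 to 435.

12 s

Settle nodes by increasing distance from 408:
408: 0
416: 7  (via 408)
458: 7  (via 408)
449: 8  (via 408)
451: 9  (via 408)
454: 9  (via 458)
414: 10  (via 449)
413: 12  (via 414)
410: 12  (via 451)
435: 12  (via 414)
Shortest route: 408–449–414–435 = 12 s.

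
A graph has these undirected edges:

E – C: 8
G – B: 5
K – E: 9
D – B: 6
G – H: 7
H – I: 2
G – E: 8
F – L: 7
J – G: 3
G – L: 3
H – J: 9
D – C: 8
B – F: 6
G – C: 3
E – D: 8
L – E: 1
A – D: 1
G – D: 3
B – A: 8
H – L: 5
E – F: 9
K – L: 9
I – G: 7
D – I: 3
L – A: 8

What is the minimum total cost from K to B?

Shortest distances from K:
K: 0
E: 9  (via K)
L: 9  (via K)
G: 12  (via L)
H: 14  (via L)
C: 15  (via G)
D: 15  (via G)
J: 15  (via G)
A: 16  (via D)
F: 16  (via L)
I: 16  (via H)
B: 17  (via G)
Shortest route: K–L–G–B = 17.

17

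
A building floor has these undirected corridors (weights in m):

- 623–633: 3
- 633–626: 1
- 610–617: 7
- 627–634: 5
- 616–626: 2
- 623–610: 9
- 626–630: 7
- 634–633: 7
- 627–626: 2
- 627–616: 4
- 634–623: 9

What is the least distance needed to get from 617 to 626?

20 m

Settle nodes by increasing distance from 617:
617: 0
610: 7  (via 617)
623: 16  (via 610)
633: 19  (via 623)
626: 20  (via 633)
Shortest route: 617–610–623–633–626 = 20 m.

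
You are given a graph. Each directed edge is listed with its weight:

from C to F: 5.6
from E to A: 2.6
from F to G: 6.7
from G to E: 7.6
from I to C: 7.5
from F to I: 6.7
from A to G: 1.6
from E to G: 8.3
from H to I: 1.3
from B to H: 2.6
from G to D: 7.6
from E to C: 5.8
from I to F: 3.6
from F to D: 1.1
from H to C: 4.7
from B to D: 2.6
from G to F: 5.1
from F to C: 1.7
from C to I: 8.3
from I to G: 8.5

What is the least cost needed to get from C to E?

19.9

Settle nodes by increasing distance from C:
C: 0
F: 5.6  (via C)
D: 6.7  (via F)
I: 8.3  (via C)
G: 12.3  (via F)
E: 19.9  (via G)
Shortest route: C → F → G → E = 19.9.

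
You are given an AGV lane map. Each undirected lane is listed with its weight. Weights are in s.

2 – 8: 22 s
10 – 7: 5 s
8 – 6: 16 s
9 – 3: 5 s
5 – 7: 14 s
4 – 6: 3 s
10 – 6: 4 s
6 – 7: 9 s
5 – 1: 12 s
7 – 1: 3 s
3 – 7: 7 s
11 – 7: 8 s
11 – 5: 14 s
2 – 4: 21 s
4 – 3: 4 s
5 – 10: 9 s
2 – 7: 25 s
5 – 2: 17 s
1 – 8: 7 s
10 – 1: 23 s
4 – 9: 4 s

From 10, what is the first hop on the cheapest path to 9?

6

Compare a few routes:
10–6–4–3–9: 4+3+4+5 = 16
10–6–4–9: 4+3+4 = 11
Cheapest is 10–6–4–9 at 11 s.
So from 10 the first move is to 6.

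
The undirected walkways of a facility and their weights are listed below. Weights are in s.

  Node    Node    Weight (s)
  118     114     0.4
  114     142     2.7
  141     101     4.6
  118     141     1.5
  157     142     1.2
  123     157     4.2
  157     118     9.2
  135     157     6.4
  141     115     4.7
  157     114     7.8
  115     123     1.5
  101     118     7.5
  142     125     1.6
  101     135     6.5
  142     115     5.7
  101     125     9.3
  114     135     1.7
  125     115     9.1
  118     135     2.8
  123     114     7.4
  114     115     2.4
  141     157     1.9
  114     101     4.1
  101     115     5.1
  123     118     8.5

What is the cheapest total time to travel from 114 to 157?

3.8 s

Candidate routes:
114 → 135 → 118 → 141 → 157: 1.7+2.8+1.5+1.9 = 7.9
114 → 142 → 157: 2.7+1.2 = 3.9
114 → 118 → 141 → 157: 0.4+1.5+1.9 = 3.8
114 → 157: 7.8 = 7.8
Cheapest is 114 → 118 → 141 → 157 at 3.8 s.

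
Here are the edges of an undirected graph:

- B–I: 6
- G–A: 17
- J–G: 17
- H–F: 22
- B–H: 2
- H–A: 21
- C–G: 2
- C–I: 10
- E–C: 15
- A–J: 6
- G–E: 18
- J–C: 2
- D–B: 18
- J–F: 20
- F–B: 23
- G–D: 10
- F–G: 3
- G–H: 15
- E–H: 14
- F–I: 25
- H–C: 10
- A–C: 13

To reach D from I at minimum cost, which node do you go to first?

Compare a few routes:
I–C–G–D: 10+2+10 = 22
I–B–D: 6+18 = 24
Cheapest is I–C–G–D at 22.
So from I the first move is to C.

C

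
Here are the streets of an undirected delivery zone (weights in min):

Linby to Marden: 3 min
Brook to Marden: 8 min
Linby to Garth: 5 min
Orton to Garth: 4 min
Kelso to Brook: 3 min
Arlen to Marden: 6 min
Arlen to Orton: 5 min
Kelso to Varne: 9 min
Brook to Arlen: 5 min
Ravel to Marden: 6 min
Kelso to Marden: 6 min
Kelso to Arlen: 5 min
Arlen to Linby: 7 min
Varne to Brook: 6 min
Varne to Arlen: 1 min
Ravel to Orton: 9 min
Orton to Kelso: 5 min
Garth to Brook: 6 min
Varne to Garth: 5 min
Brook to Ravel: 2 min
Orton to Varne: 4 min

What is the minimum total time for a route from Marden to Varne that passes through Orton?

15 min

Shortest Marden→Orton: Marden → Arlen → Orton = 11
Shortest Orton→Varne: Orton → Varne = 4
Total via Orton: 11 + 4 = 15 min.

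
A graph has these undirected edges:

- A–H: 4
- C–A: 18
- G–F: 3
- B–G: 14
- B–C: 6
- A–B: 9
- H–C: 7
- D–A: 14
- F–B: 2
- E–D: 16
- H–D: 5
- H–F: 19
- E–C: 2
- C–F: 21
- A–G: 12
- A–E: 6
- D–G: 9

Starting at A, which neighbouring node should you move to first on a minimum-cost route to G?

Candidate routes:
A - B - F - G: 9+2+3 = 14
A - G: 12 = 12
The minimum is 12 via A - G.
So from A the first move is to G.

G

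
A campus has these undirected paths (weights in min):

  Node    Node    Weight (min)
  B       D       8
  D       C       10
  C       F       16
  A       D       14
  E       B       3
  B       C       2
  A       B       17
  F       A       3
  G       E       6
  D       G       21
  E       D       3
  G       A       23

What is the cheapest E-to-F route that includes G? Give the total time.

32 min

Best E to G: E–G costing 6
Shortest G→F: G–A–F = 26
Total via G: 6 + 26 = 32 min.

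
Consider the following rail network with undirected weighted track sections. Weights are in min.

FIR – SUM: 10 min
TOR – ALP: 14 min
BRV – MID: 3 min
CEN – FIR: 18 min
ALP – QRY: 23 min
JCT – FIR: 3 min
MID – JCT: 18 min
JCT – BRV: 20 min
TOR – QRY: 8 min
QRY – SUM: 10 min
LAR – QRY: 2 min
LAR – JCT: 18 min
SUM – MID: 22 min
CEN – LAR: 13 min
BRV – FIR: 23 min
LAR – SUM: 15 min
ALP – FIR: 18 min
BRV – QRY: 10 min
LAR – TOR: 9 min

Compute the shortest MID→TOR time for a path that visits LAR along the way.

Best MID to LAR: MID → BRV → QRY → LAR costing 15
Shortest LAR→TOR: LAR → TOR = 9
Total via LAR: 15 + 9 = 24 min.

24 min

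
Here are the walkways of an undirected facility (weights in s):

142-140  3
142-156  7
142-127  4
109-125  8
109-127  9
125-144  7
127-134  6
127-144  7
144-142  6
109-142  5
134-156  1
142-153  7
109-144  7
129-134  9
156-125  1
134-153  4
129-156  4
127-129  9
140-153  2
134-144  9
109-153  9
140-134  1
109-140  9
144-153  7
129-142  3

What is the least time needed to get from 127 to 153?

Running Dijkstra from 127:
127: 0
142: 4  (via 127)
134: 6  (via 127)
140: 7  (via 142)
156: 7  (via 134)
144: 7  (via 127)
129: 7  (via 142)
125: 8  (via 156)
153: 9  (via 140)
Shortest route: 127 → 142 → 140 → 153 = 9 s.

9 s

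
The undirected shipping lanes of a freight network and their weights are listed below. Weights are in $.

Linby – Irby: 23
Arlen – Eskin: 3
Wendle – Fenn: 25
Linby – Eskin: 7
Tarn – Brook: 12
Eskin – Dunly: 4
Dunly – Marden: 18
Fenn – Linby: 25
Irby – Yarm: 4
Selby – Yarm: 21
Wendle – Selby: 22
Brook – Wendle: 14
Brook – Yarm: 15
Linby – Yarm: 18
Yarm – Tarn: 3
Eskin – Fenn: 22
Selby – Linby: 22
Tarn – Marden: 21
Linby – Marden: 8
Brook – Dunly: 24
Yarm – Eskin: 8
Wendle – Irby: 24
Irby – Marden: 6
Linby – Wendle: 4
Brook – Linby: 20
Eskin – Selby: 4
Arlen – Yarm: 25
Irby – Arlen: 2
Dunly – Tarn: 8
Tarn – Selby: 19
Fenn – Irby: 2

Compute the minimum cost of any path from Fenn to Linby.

$14

Shortest distances from Fenn:
Fenn: 0
Irby: 2  (via Fenn)
Arlen: 4  (via Irby)
Yarm: 6  (via Irby)
Eskin: 7  (via Arlen)
Marden: 8  (via Irby)
Tarn: 9  (via Yarm)
Dunly: 11  (via Eskin)
Selby: 11  (via Eskin)
Linby: 14  (via Eskin)
Shortest route: Fenn → Irby → Arlen → Eskin → Linby = $14.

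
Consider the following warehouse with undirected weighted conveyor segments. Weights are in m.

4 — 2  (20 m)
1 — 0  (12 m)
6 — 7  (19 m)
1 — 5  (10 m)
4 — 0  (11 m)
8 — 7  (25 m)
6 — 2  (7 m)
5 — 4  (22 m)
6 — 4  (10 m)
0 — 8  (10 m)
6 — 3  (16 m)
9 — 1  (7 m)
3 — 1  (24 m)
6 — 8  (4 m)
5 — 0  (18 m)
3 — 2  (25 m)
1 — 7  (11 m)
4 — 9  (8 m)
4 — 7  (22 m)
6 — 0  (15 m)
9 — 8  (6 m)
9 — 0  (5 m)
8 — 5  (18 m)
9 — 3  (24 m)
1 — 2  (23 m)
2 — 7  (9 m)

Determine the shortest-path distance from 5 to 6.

Settle nodes by increasing distance from 5:
5: 0
1: 10  (via 5)
9: 17  (via 1)
0: 18  (via 5)
8: 18  (via 5)
7: 21  (via 1)
4: 22  (via 5)
6: 22  (via 8)
Shortest route: 5 → 8 → 6 = 22 m.

22 m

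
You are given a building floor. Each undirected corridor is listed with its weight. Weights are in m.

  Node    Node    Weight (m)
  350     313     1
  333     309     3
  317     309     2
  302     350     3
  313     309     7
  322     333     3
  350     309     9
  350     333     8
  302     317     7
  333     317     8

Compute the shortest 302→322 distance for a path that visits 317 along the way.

Best 302 to 317: 302 → 317 costing 7
Shortest 317→322: 317 → 309 → 333 → 322 = 8
Total via 317: 7 + 8 = 15 m.

15 m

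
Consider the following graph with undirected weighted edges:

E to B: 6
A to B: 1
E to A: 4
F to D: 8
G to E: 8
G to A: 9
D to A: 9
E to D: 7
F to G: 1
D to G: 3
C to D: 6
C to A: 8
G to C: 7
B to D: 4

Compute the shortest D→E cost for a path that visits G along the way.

11

Shortest D→G: D–G = 3
Best G to E: G–E costing 8
Total via G: 3 + 8 = 11.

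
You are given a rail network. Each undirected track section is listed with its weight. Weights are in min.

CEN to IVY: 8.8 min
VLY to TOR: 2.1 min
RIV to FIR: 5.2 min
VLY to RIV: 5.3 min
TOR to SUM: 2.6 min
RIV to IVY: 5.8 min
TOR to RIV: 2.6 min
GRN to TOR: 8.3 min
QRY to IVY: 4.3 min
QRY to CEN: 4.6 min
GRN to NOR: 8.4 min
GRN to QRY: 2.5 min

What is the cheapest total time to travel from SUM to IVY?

Candidate routes:
SUM → TOR → GRN → QRY → IVY: 2.6+8.3+2.5+4.3 = 17.7
SUM → TOR → RIV → IVY: 2.6+2.6+5.8 = 11
SUM → TOR → VLY → RIV → IVY: 2.6+2.1+5.3+5.8 = 15.8
The minimum is 11 min via SUM → TOR → RIV → IVY.

11 min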